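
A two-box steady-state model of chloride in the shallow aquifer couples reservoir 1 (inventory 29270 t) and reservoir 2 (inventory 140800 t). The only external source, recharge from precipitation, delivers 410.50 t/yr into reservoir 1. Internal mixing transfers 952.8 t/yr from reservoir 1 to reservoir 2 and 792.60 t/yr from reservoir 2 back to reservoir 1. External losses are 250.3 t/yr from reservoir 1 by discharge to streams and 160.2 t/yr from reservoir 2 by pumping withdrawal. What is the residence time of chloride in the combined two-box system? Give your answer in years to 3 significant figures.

For the system as a whole, the A↔B exchange is internal and contributes nothing to the throughput; only the external sinks remove mass.
M_total = 29270 + 140800 = 170070 t.
ΣF_external_out = 250.3 + 160.2 = 410.50 t/yr.
τ = M_total / ΣF_ext = 170070 / 410.50 = 414.3 yr.

414 yr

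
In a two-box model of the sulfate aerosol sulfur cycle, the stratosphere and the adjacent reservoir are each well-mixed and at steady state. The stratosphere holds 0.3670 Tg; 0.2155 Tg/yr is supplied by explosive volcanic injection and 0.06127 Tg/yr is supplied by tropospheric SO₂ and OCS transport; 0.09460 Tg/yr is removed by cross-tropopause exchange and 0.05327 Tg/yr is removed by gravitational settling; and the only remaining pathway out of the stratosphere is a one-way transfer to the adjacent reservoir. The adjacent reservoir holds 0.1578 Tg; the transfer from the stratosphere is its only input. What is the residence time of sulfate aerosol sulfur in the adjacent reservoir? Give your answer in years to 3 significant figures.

1.22 yr

Balance the stratosphere: ΣF_in = 0.2155 + 0.06127 = 0.27677 Tg/yr.
Transfer to the adjacent reservoir = ΣF_in − (0.09460 + 0.05327) = 0.12890 Tg/yr.
At steady state the output of the adjacent reservoir equals its input, 0.12890 Tg/yr.
τ = M / F = 0.1578 / 0.12890 = 1.224 yr.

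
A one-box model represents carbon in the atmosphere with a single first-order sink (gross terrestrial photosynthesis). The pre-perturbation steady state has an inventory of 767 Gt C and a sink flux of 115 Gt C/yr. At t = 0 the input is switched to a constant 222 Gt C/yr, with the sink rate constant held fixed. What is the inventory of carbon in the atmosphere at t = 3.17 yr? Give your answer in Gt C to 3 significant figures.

1040 Gt C

The sink rate constant is k = F₀/M₀ = 115/767 = 0.1499 yr⁻¹.
Solving dM/dt = F₁ − kM with M(0) = M₀ gives M(t) = F₁/k + (M₀ − F₁/k)·e^(−kt).
F₁/k = 222/0.1499 = 1480.6 Gt C; kt = 0.1499 × 3.17 = 0.4753, e^(−kt) = 0.6217.
M(3.17) = 1480.6 + (767 − 1480.6) × 0.6217 = 1480.6 − 443.7 = 1037.0 Gt C.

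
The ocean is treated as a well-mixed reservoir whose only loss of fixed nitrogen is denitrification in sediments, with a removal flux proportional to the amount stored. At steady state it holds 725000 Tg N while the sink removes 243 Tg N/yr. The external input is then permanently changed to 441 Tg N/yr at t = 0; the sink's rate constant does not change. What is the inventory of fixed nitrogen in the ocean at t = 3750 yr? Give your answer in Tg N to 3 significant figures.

1.15×10^6 Tg N

Residence time τ = M₀/F₀ = 2984 yr. The eventual steady state is M_∞ = M₀·(F₁/F₀) = 725000 × 441/243 = 1.3157×10^6 Tg N.
The anomaly ΔM(t) = M(t) − M_∞ decays as ΔM₀·e^(−t/τ) with ΔM₀ = 725000 − 1.3157×10^6 = −590700 Tg N.
At t = 3750 yr, e^(−t/τ) = e^(−1.257) = 0.2845, so ΔM = −168100 Tg N and M = 1.3157×10^6 − 168100 = 1.1477×10^6 Tg N.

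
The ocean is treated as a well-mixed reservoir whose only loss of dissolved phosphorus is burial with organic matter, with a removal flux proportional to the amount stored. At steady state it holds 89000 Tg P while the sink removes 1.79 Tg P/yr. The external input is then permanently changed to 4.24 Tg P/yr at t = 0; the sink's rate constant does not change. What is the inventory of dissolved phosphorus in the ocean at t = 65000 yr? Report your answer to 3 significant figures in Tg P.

178000 Tg P

Residence time τ = M₀/F₀ = 49720 yr. The eventual steady state is M_∞ = M₀·(F₁/F₀) = 89000 × 4.24/1.79 = 210820 Tg P.
The anomaly ΔM(t) = M(t) − M_∞ decays as ΔM₀·e^(−t/τ) with ΔM₀ = 89000 − 210820 = −121800 Tg P.
At t = 65000 yr, e^(−t/τ) = e^(−1.307) = 0.2705, so ΔM = −32960 Tg P and M = 210820 − 32960 = 177860 Tg P.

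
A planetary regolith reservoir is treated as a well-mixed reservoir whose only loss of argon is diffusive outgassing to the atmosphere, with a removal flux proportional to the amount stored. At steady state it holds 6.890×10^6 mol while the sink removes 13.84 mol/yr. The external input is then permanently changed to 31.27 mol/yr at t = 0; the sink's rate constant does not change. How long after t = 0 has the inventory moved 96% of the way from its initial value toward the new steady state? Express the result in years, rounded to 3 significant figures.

1.60×10^6 yr

τ = M₀/F₀ = 6.890×10^6/13.84 = 497800 yr.
The remaining gap fraction is e^(−t/τ); 96% covered ⇒ e^(−t/τ) = 0.0400.
t = −τ ln(0.0400) = 497800 × 3.219 = 1.602×10^6 yr.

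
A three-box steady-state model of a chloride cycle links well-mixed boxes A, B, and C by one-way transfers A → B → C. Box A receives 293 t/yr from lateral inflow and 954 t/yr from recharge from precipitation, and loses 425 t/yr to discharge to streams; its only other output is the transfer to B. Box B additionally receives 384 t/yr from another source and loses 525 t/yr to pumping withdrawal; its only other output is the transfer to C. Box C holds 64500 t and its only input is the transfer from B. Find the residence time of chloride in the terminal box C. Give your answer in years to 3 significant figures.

94.7 yr

Box A: F(A→B) = (293 + 954) − 425 = 822.00 t/yr.
Box B: F(B→C) = (822.00 + 384) − 525 = 681.00 t/yr.
Box C throughput = its input = 681.00 t/yr; τ = 64500 / 681.00 = 94.71 yr.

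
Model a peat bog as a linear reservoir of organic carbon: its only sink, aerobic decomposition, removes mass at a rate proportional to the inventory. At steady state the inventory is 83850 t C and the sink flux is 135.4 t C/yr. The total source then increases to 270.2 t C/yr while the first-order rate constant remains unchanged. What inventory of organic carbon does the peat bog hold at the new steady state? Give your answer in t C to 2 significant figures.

Rate constant k = F/M = 135.4 / 83850 = 0.001615 yr⁻¹.
At the new steady state, source = k·M_new ⇒ M_new = 270.2 / 0.001615 = 167300 t C.
(Equivalently M_new = M × F_new/F_old = 83850 × 270.2/135.4.)

170000 t C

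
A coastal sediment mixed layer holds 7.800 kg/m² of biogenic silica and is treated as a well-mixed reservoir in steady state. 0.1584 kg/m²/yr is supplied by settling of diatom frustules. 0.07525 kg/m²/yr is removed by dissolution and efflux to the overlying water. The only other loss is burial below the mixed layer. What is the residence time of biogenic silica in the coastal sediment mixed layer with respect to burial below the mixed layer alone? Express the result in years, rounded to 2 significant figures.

94 yr

At steady state ΣF_in = ΣF_out.
ΣF_in = 0.15840 kg/m²/yr.
Burial below the mixed layer flux = ΣF_in − (0.07525) = 0.15840 − 0.07525 = 0.08315 kg/m²/yr.
τ = M / F = 7.800 / 0.08315 = 93.81 yr.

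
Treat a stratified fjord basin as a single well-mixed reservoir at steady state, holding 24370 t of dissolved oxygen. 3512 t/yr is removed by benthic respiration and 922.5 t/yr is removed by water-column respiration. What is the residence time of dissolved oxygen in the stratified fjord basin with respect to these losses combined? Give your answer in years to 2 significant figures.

Total removal = 3512 + 922.5 = 4434.5 t/yr.
τ = M / ΣF_out = 24370 / 4434.5 = 5.496 yr.

5.5 yr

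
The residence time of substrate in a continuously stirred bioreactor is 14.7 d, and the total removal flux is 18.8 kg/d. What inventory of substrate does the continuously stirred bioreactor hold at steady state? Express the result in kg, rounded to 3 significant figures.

276 kg

τ = M/F ⇒ M = τ × F = 14.7 × 18.8 = 276.4 kg.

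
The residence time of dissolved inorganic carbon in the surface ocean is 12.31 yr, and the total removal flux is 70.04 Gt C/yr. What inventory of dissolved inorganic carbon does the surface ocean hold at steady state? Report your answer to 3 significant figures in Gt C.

862 Gt C

τ = M/F ⇒ M = τ × F = 12.31 × 70.04 = 862.2 Gt C.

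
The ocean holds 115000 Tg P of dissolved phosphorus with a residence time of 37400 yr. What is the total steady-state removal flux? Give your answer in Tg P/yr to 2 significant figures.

F = M / τ = 115000 / 37400 = 3.075 Tg P/yr.

3.1 Tg P/yr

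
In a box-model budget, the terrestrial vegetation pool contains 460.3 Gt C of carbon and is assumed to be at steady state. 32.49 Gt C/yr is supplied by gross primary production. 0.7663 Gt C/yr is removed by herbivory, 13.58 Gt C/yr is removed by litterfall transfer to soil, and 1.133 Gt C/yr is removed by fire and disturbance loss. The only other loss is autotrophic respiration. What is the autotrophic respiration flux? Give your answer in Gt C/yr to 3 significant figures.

17.0 Gt C/yr

At steady state ΣF_in = ΣF_out.
ΣF_in = 32.490 Gt C/yr.
Autotrophic respiration flux = ΣF_in − (0.7663 + 13.58 + 1.133) = 32.490 − 15.48 = 17.01 Gt C/yr.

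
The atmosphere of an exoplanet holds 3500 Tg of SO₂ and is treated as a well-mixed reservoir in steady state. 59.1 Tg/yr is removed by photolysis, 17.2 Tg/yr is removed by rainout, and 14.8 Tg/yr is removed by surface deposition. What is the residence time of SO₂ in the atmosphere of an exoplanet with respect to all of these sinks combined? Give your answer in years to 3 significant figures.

38.4 yr

Total removal flux = 59.1 + 17.2 + 14.8 = 91.100 Tg/yr.
τ = M / ΣF_out = 3500 / 91.100 = 38.42 yr.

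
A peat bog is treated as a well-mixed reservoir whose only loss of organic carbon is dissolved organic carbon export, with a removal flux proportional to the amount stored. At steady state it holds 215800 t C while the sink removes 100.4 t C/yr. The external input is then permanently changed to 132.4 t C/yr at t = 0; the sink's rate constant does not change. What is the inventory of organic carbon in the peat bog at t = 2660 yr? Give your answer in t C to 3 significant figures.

265000 t C

Residence time τ = M₀/F₀ = 2149 yr. The eventual steady state is M_∞ = M₀·(F₁/F₀) = 215800 × 132.4/100.4 = 284580 t C.
The anomaly ΔM(t) = M(t) − M_∞ decays as ΔM₀·e^(−t/τ) with ΔM₀ = 215800 − 284580 = −68780 t C.
At t = 2660 yr, e^(−t/τ) = e^(−1.238) = 0.2901, so ΔM = −19950 t C and M = 284580 − 19950 = 264630 t C.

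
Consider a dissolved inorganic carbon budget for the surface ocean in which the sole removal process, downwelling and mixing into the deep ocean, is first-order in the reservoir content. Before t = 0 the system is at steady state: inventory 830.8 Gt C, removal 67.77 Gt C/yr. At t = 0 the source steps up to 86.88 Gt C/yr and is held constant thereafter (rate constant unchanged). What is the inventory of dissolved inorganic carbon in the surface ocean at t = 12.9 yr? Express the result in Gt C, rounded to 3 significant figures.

983 Gt C

Residence time τ = M₀/F₀ = 12.26 yr. The eventual steady state is M_∞ = M₀·(F₁/F₀) = 830.8 × 86.88/67.77 = 1065.1 Gt C.
The anomaly ΔM(t) = M(t) − M_∞ decays as ΔM₀·e^(−t/τ) with ΔM₀ = 830.8 − 1065.1 = −234.3 Gt C.
At t = 12.9 yr, e^(−t/τ) = e^(−1.052) = 0.3491, so ΔM = −81.79 Gt C and M = 1065.1 − 81.79 = 983.28 Gt C.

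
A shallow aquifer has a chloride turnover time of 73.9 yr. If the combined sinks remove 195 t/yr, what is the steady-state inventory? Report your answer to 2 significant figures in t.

τ = M/F ⇒ M = τ × F = 73.9 × 195 = 14410 t.

14000 t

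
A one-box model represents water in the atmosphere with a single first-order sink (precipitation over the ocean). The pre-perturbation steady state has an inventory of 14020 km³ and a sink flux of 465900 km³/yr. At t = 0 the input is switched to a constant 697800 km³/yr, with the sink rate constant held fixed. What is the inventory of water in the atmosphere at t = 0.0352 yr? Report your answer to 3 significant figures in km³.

18800 km³

Residence time τ = M₀/F₀ = 0.03009 yr. The eventual steady state is M_∞ = M₀·(F₁/F₀) = 14020 × 697800/465900 = 20998 km³.
The anomaly ΔM(t) = M(t) − M_∞ decays as ΔM₀·e^(−t/τ) with ΔM₀ = 14020 − 20998 = −6978 km³.
At t = 0.0352 yr, e^(−t/τ) = e^(−1.170) = 0.3104, so ΔM = −2166 km³ and M = 20998 − 2166 = 18832 km³.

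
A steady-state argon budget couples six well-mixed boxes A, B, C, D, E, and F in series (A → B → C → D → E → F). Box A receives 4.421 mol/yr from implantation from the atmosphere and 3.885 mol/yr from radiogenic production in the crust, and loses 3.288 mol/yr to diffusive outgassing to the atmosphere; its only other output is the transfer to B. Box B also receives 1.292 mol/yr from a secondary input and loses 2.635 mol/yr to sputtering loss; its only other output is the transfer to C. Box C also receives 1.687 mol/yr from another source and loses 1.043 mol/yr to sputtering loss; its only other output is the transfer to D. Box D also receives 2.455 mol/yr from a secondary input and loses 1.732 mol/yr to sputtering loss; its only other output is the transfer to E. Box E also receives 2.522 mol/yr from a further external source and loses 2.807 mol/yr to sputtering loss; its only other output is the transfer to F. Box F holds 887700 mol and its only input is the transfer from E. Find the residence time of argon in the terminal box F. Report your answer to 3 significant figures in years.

Box A: F(A→B) = (4.421 + 3.885) − 3.288 = 5.0180 mol/yr.
Box B: F(B→C) = (5.0180 + 1.292) − 2.635 = 3.6750 mol/yr.
Box C: F(C→D) = (3.6750 + 1.687) − 1.043 = 4.3190 mol/yr.
Box D: F(D→E) = (4.3190 + 2.455) − 1.732 = 5.0420 mol/yr.
Box E: F(E→F) = (5.0420 + 2.522) − 2.807 = 4.7570 mol/yr.
Box F throughput = its input = 4.7570 mol/yr; τ = 887700 / 4.7570 = 186600 yr.

187000 yr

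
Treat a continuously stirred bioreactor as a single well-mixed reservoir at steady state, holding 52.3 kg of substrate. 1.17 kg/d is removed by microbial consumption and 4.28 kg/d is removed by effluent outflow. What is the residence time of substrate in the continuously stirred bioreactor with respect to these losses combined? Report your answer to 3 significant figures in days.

9.60 d

Total removal = 1.170 + 4.280 = 5.4500 kg/d.
τ = M / ΣF_out = 52.3 / 5.4500 = 9.596 d.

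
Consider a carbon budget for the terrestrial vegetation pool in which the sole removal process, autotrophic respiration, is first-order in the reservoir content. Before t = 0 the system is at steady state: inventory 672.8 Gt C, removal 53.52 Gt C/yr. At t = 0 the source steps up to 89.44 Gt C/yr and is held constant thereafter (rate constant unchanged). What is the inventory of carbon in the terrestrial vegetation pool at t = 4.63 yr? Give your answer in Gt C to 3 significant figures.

812 Gt C

τ = M₀/F₀ = 672.8/53.52 = 12.57 yr; rate constant k = 1/τ.
New steady state M_∞ = F₁/k = F₁·τ = 89.44 × 12.57 = 1124.4 Gt C.
M(t) = M_∞ + (M₀ − M_∞)·e^(−t/τ); t/τ = 4.63/12.57 = 0.3683, so e^(−t/τ) = 0.6919.
M(t) = 1124.4 − 451.6 × 0.6919 = 811.92 Gt C.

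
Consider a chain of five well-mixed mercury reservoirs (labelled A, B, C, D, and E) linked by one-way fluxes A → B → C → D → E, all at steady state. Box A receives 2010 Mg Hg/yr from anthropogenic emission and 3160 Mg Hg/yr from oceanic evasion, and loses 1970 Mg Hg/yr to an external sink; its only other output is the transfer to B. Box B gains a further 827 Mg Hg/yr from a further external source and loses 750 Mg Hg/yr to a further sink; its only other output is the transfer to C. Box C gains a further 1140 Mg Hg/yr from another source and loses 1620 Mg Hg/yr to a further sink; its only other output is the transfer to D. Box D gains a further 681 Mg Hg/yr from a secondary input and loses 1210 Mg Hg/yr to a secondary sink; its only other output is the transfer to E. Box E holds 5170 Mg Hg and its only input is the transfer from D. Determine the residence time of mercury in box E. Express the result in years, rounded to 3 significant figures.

2.28 yr

Box A: F(A→B) = (2010 + 3160) − 1970 = 3200.0 Mg Hg/yr.
Box B: F(B→C) = (3200.0 + 827) − 750 = 3277.0 Mg Hg/yr.
Box C: F(C→D) = (3277.0 + 1140) − 1620 = 2797.0 Mg Hg/yr.
Box D: F(D→E) = (2797.0 + 681) − 1210 = 2268.0 Mg Hg/yr.
Box E throughput = its input = 2268.0 Mg Hg/yr; τ = 5170 / 2268.0 = 2.280 yr.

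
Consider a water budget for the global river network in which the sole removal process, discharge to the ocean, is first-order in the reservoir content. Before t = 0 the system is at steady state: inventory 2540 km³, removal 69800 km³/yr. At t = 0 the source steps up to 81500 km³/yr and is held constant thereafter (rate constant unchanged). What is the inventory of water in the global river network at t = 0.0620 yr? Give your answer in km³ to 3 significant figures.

The sink rate constant is k = F₀/M₀ = 69800/2540 = 27.48 yr⁻¹.
Solving dM/dt = F₁ − kM with M(0) = M₀ gives M(t) = F₁/k + (M₀ − F₁/k)·e^(−kt).
F₁/k = 81500/27.48 = 2965.8 km³; kt = 27.48 × 0.0620 = 1.704, e^(−kt) = 0.1820.
M(0.0620) = 2965.8 + (2540 − 2965.8) × 0.1820 = 2965.8 − 77.49 = 2888.3 km³.

2890 km³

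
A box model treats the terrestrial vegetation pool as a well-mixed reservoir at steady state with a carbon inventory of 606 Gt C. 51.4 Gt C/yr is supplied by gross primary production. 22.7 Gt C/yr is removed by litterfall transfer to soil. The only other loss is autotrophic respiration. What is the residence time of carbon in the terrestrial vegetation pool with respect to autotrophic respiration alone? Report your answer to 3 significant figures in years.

At steady state ΣF_in = ΣF_out.
ΣF_in = 51.400 Gt C/yr.
Autotrophic respiration flux = ΣF_in − (22.7) = 51.400 − 22.70 = 28.70 Gt C/yr.
τ = M / F = 606 / 28.70 = 21.11 yr.

21.1 yr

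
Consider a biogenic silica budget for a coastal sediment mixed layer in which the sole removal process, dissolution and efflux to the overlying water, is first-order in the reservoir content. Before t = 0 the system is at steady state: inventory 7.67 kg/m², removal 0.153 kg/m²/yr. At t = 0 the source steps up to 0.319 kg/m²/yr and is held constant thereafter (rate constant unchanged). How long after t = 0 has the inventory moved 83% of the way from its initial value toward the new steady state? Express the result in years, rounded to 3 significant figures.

τ = M₀/F₀ = 7.67/0.153 = 50.13 yr.
The remaining gap fraction is e^(−t/τ); 83% covered ⇒ e^(−t/τ) = 0.170.
t = −τ ln(0.170) = 50.13 × 1.772 = 88.83 yr.

88.8 yr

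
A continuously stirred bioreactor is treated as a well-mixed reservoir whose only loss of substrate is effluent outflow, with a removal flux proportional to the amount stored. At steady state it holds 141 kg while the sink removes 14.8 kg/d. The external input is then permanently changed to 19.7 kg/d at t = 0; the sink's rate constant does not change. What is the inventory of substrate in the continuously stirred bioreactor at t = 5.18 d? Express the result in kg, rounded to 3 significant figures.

161 kg

τ = M₀/F₀ = 141/14.8 = 9.527 d; rate constant k = 1/τ.
New steady state M_∞ = F₁/k = F₁·τ = 19.7 × 9.527 = 187.68 kg.
M(t) = M_∞ + (M₀ − M_∞)·e^(−t/τ); t/τ = 5.18/9.527 = 0.5437, so e^(−t/τ) = 0.5806.
M(t) = 187.68 − 46.68 × 0.5806 = 160.58 kg.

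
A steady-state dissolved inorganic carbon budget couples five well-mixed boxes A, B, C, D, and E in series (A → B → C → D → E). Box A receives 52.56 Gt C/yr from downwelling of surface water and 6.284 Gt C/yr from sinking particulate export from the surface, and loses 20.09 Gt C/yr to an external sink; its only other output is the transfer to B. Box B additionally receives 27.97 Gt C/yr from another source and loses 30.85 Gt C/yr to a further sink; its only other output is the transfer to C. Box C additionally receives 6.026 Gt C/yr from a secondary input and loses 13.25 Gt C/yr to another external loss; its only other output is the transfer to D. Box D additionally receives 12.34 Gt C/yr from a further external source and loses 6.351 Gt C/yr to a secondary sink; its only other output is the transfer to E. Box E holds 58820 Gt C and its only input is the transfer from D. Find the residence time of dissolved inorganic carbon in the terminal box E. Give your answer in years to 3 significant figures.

1700 yr

Box A: F(A→B) = (52.56 + 6.284) − 20.09 = 38.754 Gt C/yr.
Box B: F(B→C) = (38.754 + 27.97) − 30.85 = 35.874 Gt C/yr.
Box C: F(C→D) = (35.874 + 6.026) − 13.25 = 28.650 Gt C/yr.
Box D: F(D→E) = (28.650 + 12.34) − 6.351 = 34.639 Gt C/yr.
Box E throughput = its input = 34.639 Gt C/yr; τ = 58820 / 34.639 = 1698 yr.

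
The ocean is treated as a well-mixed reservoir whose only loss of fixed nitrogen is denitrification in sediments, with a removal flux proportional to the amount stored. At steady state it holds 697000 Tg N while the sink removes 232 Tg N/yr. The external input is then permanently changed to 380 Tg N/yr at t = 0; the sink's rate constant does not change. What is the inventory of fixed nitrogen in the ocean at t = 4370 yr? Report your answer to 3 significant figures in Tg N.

The sink rate constant is k = F₀/M₀ = 232/697000 = 0.0003329 yr⁻¹.
Solving dM/dt = F₁ − kM with M(0) = M₀ gives M(t) = F₁/k + (M₀ − F₁/k)·e^(−kt).
F₁/k = 380/0.0003329 = 1.1416×10^6 Tg N; kt = 0.0003329 × 4370 = 1.455, e^(−kt) = 0.2335.
M(4370) = 1.1416×10^6 + (697000 − 1.1416×10^6) × 0.2335 = 1.1416×10^6 − 103800 = 1.0378×10^6 Tg N.

1.04×10^6 Tg N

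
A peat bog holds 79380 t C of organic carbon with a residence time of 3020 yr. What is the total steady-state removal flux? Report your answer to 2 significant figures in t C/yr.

F = M / τ = 79380 / 3020 = 26.28 t C/yr.

26 t C/yr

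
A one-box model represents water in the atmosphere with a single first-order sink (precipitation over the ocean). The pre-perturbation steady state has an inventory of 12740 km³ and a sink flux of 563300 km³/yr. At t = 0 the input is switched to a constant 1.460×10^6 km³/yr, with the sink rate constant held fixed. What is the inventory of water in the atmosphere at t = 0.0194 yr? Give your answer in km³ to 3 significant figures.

Residence time τ = M₀/F₀ = 0.02262 yr. The eventual steady state is M_∞ = M₀·(F₁/F₀) = 12740 × 1.460×10^6/563300 = 33020 km³.
The anomaly ΔM(t) = M(t) − M_∞ decays as ΔM₀·e^(−t/τ) with ΔM₀ = 12740 − 33020 = −20280 km³.
At t = 0.0194 yr, e^(−t/τ) = e^(−0.8578) = 0.4241, so ΔM = −8601 km³ and M = 33020 − 8601 = 24419 km³.

24400 km³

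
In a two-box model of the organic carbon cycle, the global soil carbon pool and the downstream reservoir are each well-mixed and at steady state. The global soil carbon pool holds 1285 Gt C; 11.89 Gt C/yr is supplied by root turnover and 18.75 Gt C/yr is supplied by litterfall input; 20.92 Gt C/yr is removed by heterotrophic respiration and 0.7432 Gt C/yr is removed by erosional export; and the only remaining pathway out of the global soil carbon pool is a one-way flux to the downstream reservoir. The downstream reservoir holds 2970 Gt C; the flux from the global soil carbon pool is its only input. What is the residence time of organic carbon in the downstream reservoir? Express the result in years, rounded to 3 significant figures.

331 yr

Balance the global soil carbon pool: ΣF_in = 11.89 + 18.75 = 30.640 Gt C/yr.
Flux to the downstream reservoir = ΣF_in − (20.92 + 0.7432) = 8.9768 Gt C/yr.
At steady state the output of the downstream reservoir equals its input, 8.9768 Gt C/yr.
τ = M / F = 2970 / 8.9768 = 330.9 yr.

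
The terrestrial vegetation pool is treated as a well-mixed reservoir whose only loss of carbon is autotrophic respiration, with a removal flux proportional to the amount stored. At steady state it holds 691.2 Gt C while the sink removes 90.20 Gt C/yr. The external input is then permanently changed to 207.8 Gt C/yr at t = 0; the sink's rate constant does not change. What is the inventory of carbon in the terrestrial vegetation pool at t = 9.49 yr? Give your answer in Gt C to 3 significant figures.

1330 Gt C

Residence time τ = M₀/F₀ = 7.663 yr. The eventual steady state is M_∞ = M₀·(F₁/F₀) = 691.2 × 207.8/90.20 = 1592.4 Gt C.
The anomaly ΔM(t) = M(t) − M_∞ decays as ΔM₀·e^(−t/τ) with ΔM₀ = 691.2 − 1592.4 = −901.2 Gt C.
At t = 9.49 yr, e^(−t/τ) = e^(−1.238) = 0.2898, so ΔM = −261.2 Gt C and M = 1592.4 − 261.2 = 1331.2 Gt C.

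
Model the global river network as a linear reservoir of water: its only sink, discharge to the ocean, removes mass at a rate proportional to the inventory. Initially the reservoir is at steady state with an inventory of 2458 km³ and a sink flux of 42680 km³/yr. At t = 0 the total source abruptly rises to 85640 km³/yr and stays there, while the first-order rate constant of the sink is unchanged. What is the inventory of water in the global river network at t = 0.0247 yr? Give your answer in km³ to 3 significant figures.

Residence time τ = M₀/F₀ = 0.05759 yr. The eventual steady state is M_∞ = M₀·(F₁/F₀) = 2458 × 85640/42680 = 4932.1 km³.
The anomaly ΔM(t) = M(t) − M_∞ decays as ΔM₀·e^(−t/τ) with ΔM₀ = 2458 − 4932.1 = −2474 km³.
At t = 0.0247 yr, e^(−t/τ) = e^(−0.4289) = 0.6512, so ΔM = −1611 km³ and M = 4932.1 − 1611 = 3320.9 km³.

3320 km³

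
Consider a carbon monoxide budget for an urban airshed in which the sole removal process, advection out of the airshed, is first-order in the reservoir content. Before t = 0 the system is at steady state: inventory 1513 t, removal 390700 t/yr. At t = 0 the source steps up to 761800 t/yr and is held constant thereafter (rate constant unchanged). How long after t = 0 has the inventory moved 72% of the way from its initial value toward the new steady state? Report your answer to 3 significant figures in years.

τ = M₀/F₀ = 1513/390700 = 0.003873 yr.
The remaining gap fraction is e^(−t/τ); 72% covered ⇒ e^(−t/τ) = 0.280.
t = −τ ln(0.280) = 0.003873 × 1.273 = 0.004930 yr.

0.00493 yr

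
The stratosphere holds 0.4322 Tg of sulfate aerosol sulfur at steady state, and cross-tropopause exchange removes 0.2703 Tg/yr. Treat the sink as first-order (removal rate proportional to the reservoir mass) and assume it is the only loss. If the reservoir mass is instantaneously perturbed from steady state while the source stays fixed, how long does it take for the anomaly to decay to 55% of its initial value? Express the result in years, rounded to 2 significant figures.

0.96 yr

For a linear reservoir the anomaly decays as exp(−t/τ) with τ = M/F = 0.4322/0.2703 = 1.599 yr.
exp(−t/τ) = 0.55 ⇒ t = −τ ln(0.55) = 1.599 × 0.5978 = 0.9559 yr.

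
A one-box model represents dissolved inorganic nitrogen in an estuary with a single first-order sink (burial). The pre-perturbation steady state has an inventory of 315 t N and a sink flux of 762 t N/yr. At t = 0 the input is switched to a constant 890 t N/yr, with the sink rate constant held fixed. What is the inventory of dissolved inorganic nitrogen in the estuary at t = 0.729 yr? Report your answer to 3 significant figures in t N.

359 t N

Residence time τ = M₀/F₀ = 0.4134 yr. The eventual steady state is M_∞ = M₀·(F₁/F₀) = 315 × 890/762 = 367.91 t N.
The anomaly ΔM(t) = M(t) − M_∞ decays as ΔM₀·e^(−t/τ) with ΔM₀ = 315 − 367.91 = −52.91 t N.
At t = 0.729 yr, e^(−t/τ) = e^(−1.763) = 0.1714, so ΔM = −9.072 t N and M = 367.91 − 9.072 = 358.84 t N.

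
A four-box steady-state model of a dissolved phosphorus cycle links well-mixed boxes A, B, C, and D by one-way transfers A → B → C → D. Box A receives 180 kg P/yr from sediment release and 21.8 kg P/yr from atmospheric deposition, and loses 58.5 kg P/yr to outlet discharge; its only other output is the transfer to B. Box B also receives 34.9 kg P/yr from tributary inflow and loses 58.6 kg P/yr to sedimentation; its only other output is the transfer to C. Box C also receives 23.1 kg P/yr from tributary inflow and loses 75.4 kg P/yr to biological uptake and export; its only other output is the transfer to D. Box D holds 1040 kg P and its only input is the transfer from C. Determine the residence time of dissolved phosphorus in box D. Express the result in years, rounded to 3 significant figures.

15.5 yr

Box A: F(A→B) = (180 + 21.8) − 58.5 = 143.30 kg P/yr.
Box B: F(B→C) = (143.30 + 34.9) − 58.6 = 119.60 kg P/yr.
Box C: F(C→D) = (119.60 + 23.1) − 75.4 = 67.300 kg P/yr.
Box D throughput = its input = 67.300 kg P/yr; τ = 1040 / 67.300 = 15.45 yr.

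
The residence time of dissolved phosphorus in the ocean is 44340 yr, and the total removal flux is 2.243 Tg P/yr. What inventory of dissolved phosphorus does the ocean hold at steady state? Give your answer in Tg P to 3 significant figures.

99500 Tg P

τ = M/F ⇒ M = τ × F = 44340 × 2.243 = 99450 Tg P.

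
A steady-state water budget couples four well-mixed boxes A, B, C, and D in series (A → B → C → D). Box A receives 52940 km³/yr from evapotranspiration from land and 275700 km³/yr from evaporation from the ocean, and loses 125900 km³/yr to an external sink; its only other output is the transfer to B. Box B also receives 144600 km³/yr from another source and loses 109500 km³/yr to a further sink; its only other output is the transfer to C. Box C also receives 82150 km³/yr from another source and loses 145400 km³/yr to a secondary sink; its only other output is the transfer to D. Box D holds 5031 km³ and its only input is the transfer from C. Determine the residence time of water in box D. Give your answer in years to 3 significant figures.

0.0288 yr

Box A: F(A→B) = (52940 + 275700) − 125900 = 202740 km³/yr.
Box B: F(B→C) = (202740 + 144600) − 109500 = 237840 km³/yr.
Box C: F(C→D) = (237840 + 82150) − 145400 = 174590 km³/yr.
Box D throughput = its input = 174590 km³/yr; τ = 5031 / 174590 = 0.02882 yr.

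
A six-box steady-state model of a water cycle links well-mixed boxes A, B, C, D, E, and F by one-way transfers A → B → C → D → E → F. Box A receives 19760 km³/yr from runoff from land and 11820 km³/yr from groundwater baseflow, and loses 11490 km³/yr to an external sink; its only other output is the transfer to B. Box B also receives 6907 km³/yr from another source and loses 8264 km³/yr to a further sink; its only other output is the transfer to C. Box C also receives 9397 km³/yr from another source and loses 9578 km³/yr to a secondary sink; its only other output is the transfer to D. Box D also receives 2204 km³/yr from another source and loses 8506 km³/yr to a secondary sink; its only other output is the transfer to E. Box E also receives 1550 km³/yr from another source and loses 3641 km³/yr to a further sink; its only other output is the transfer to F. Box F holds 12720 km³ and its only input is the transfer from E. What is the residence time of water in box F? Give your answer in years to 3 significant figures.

Box A: F(A→B) = (19760 + 11820) − 11490 = 20090 km³/yr.
Box B: F(B→C) = (20090 + 6907) − 8264 = 18733 km³/yr.
Box C: F(C→D) = (18733 + 9397) − 9578 = 18552 km³/yr.
Box D: F(D→E) = (18552 + 2204) − 8506 = 12250 km³/yr.
Box E: F(E→F) = (12250 + 1550) − 3641 = 10159 km³/yr.
Box F throughput = its input = 10159 km³/yr; τ = 12720 / 10159 = 1.252 yr.

1.25 yr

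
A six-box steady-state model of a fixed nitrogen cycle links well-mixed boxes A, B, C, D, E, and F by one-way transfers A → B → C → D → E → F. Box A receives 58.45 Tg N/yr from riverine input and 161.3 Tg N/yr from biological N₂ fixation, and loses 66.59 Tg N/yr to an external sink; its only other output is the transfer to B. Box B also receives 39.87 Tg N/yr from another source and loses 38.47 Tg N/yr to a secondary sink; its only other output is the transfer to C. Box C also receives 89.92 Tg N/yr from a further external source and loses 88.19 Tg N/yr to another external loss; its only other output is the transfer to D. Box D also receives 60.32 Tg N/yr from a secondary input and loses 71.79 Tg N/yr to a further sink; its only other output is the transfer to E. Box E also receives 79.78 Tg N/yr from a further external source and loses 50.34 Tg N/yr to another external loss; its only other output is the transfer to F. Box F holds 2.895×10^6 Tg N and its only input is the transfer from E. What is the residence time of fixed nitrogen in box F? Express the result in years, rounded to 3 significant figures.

Box A: F(A→B) = (58.45 + 161.3) − 66.59 = 153.16 Tg N/yr.
Box B: F(B→C) = (153.16 + 39.87) − 38.47 = 154.56 Tg N/yr.
Box C: F(C→D) = (154.56 + 89.92) − 88.19 = 156.29 Tg N/yr.
Box D: F(D→E) = (156.29 + 60.32) − 71.79 = 144.82 Tg N/yr.
Box E: F(E→F) = (144.82 + 79.78) − 50.34 = 174.26 Tg N/yr.
Box F throughput = its input = 174.26 Tg N/yr; τ = 2.895×10^6 / 174.26 = 16610 yr.

16600 yr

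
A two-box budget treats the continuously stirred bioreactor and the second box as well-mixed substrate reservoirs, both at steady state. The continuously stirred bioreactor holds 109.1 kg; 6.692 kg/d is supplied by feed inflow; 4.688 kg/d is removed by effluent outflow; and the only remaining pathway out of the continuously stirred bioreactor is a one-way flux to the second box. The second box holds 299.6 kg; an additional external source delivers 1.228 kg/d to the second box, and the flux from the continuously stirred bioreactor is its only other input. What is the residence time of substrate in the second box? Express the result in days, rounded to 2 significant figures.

Balance the continuously stirred bioreactor: ΣF_in = 6.6920 kg/d.
Flux to the second box = ΣF_in − (4.688) = 2.0040 kg/d.
Total input to the second box = 2.0040 + 1.228 = 3.2320 kg/d; at steady state this equals its total output.
τ = M / F = 299.6 / 3.2320 = 92.70 d.

93 d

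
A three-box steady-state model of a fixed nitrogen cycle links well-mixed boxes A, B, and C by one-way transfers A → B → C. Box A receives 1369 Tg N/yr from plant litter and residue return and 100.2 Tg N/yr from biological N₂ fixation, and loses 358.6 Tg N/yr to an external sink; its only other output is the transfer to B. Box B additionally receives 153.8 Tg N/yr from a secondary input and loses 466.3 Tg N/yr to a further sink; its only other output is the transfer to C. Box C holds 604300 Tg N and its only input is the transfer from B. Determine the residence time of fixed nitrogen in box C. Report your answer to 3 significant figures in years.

Box A: F(A→B) = (1369 + 100.2) − 358.6 = 1110.6 Tg N/yr.
Box B: F(B→C) = (1110.6 + 153.8) − 466.3 = 798.10 Tg N/yr.
Box C throughput = its input = 798.10 Tg N/yr; τ = 604300 / 798.10 = 757.2 yr.

757 yr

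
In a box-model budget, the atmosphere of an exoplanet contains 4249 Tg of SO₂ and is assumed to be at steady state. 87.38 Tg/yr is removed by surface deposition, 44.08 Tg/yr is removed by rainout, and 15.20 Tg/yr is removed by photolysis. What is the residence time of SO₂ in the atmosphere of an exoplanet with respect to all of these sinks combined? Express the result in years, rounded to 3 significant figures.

Total removal flux = 87.38 + 44.08 + 15.20 = 146.66 Tg/yr.
τ = M / ΣF_out = 4249 / 146.66 = 28.97 yr.

29.0 yr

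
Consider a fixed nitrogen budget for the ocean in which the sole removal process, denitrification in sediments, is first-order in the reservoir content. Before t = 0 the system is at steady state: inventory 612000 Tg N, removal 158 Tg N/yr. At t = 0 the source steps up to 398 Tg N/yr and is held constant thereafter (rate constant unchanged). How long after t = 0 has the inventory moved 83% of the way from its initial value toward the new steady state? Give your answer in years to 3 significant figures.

6860 yr

τ = M₀/F₀ = 612000/158 = 3873 yr.
The remaining gap fraction is e^(−t/τ); 83% covered ⇒ e^(−t/τ) = 0.170.
t = −τ ln(0.170) = 3873 × 1.772 = 6864 yr.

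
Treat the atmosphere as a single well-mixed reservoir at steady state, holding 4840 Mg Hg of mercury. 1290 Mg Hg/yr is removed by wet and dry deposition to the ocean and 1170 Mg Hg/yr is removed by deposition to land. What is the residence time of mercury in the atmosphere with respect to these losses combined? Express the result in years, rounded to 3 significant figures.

Total removal = 1290 + 1170 = 2460.0 Mg Hg/yr.
τ = M / ΣF_out = 4840 / 2460.0 = 1.967 yr.

1.97 yr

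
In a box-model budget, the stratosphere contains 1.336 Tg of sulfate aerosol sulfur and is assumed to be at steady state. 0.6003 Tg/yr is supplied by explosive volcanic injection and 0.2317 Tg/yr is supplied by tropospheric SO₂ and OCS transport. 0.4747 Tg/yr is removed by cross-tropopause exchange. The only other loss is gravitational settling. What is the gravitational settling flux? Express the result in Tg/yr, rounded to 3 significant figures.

0.357 Tg/yr

At steady state ΣF_in = ΣF_out.
ΣF_in = 0.6003 + 0.2317 = 0.83200 Tg/yr.
Gravitational settling flux = ΣF_in − (0.4747) = 0.83200 − 0.4747 = 0.3573 Tg/yr.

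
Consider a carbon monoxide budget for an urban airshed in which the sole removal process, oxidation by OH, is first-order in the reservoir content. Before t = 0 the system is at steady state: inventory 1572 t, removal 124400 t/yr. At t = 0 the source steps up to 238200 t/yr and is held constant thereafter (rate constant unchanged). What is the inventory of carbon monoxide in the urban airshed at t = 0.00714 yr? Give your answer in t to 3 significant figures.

τ = M₀/F₀ = 1572/124400 = 0.01264 yr; rate constant k = 1/τ.
New steady state M_∞ = F₁/k = F₁·τ = 238200 × 0.01264 = 3010.1 t.
M(t) = M_∞ + (M₀ − M_∞)·e^(−t/τ); t/τ = 0.00714/0.01264 = 0.5650, so e^(−t/τ) = 0.5683.
M(t) = 3010.1 − 1438 × 0.5683 = 2192.7 t.

2190 t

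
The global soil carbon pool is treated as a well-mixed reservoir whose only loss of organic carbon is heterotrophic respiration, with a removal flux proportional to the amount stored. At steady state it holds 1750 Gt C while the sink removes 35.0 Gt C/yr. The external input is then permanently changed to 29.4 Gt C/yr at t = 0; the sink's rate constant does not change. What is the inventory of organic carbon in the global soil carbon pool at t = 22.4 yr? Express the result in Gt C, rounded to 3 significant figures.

τ = M₀/F₀ = 1750/35.0 = 50.00 yr; rate constant k = 1/τ.
New steady state M_∞ = F₁/k = F₁·τ = 29.4 × 50.00 = 1470.0 Gt C.
M(t) = M_∞ + (M₀ − M_∞)·e^(−t/τ); t/τ = 22.4/50.00 = 0.4480, so e^(−t/τ) = 0.6389.
M(t) = 1470.0 + 280.0 × 0.6389 = 1648.9 Gt C.

1650 Gt C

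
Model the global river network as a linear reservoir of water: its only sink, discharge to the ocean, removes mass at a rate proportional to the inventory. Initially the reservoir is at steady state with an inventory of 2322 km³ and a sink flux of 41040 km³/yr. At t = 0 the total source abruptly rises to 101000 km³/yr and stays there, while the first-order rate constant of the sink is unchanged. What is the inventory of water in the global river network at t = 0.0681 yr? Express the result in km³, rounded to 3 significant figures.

4700 km³

Residence time τ = M₀/F₀ = 0.05658 yr. The eventual steady state is M_∞ = M₀·(F₁/F₀) = 2322 × 101000/41040 = 5714.5 km³.
The anomaly ΔM(t) = M(t) − M_∞ decays as ΔM₀·e^(−t/τ) with ΔM₀ = 2322 − 5714.5 = −3392 km³.
At t = 0.0681 yr, e^(−t/τ) = e^(−1.204) = 0.3001, so ΔM = −1018 km³ and M = 5714.5 − 1018 = 4696.4 km³.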